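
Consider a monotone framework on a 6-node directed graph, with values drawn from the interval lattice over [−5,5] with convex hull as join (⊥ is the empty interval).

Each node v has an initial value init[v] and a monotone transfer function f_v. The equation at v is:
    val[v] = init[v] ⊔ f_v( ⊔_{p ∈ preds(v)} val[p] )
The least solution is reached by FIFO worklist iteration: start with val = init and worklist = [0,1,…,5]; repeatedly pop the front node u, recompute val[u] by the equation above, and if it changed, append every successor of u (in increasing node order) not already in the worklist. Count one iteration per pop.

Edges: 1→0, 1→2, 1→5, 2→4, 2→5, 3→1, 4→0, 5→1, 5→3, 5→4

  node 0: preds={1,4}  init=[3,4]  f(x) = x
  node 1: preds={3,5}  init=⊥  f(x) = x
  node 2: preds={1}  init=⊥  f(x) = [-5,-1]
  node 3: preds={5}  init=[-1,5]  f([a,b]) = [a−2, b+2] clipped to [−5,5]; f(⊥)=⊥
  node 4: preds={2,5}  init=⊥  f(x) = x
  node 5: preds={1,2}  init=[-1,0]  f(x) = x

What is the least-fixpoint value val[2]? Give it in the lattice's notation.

[-5,-1]

Worklist (14 pops):
  #1 pop 0: in=⊥ → [3,4] (no change)
  #2 pop 1: in=[-1,5] → [-1,5] (was ⊥); enqueue [0]
  #3 pop 2: in=[-1,5] → [-5,-1] (was ⊥); enqueue []
  #4 pop 3: in=[-1,0] → [-3,5] (was [-1,5]); enqueue [1]
  #5 pop 4: in=[-5,0] → [-5,0] (was ⊥); enqueue []
  #6 pop 5: in=[-5,5] → [-5,5] (was [-1,0]); enqueue [3,4]
  #7 pop 0: in=[-5,5] → [-5,5] (was [3,4]); enqueue []
  #8 pop 1: in=[-5,5] → [-5,5] (was [-1,5]); enqueue [0,2,5]
  #9 pop 3: in=[-5,5] → [-5,5] (was [-3,5]); enqueue [1]
  #10 pop 4: in=[-5,5] → [-5,5] (was [-5,0]); enqueue []
  #11 pop 0: in=[-5,5] → [-5,5] (no change)
  #12 pop 2: in=[-5,5] → [-5,-1] (no change)
  #13 pop 5: in=[-5,5] → [-5,5] (no change)
  #14 pop 1: in=[-5,5] → [-5,5] (no change)

Fixpoint:
  val[0] = [-5,5]
  val[1] = [-5,5]
  val[2] = [-5,-1]
  val[3] = [-5,5]
  val[4] = [-5,5]
  val[5] = [-5,5]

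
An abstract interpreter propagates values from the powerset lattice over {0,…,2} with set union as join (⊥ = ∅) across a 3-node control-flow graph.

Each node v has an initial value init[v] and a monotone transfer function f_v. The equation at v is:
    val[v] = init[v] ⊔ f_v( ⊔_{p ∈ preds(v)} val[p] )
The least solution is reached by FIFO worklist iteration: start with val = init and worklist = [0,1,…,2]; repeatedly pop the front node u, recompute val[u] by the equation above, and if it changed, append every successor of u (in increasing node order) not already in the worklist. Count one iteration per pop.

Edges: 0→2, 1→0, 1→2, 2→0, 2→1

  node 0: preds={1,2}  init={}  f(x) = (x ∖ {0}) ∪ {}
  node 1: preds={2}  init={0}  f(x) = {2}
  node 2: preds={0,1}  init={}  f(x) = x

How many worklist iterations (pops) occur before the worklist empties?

6

Worklist (6 pops):
  #1 pop 0: in={0} → {} (no change)
  #2 pop 1: in={} → {0,2} (was {0}); enqueue [0]
  #3 pop 2: in={0,2} → {0,2} (was {}); enqueue [1]
  #4 pop 0: in={0,2} → {2} (was {}); enqueue [2]
  #5 pop 1: in={0,2} → {0,2} (no change)
  #6 pop 2: in={0,2} → {0,2} (no change)

Fixpoint:
  val[0] = {2}
  val[1] = {0,2}
  val[2] = {0,2}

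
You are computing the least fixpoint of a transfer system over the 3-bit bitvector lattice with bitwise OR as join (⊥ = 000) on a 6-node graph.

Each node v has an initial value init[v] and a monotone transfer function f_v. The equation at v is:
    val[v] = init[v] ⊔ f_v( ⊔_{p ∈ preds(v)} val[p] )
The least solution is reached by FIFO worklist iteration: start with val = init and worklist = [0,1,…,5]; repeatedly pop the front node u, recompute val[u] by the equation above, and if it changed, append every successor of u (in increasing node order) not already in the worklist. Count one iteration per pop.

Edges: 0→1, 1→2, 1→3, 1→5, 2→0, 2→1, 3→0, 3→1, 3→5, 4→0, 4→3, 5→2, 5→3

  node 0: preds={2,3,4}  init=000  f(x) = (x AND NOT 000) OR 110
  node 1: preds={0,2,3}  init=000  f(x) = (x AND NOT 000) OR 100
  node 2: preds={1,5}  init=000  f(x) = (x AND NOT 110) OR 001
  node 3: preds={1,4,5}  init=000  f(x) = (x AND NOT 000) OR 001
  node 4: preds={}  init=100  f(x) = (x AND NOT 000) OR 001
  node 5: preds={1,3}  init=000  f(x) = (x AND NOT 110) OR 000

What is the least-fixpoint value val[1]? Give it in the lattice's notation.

111

Worklist (11 pops):
  #1 pop 0: in=100 → 110 (was 000); enqueue []
  #2 pop 1: in=110 → 110 (was 000); enqueue []
  #3 pop 2: in=110 → 001 (was 000); enqueue [0,1]
  #4 pop 3: in=110 → 111 (was 000); enqueue []
  #5 pop 4: in=000 → 101 (was 100); enqueue [3]
  #6 pop 5: in=111 → 001 (was 000); enqueue [2]
  #7 pop 0: in=111 → 111 (was 110); enqueue []
  #8 pop 1: in=111 → 111 (was 110); enqueue [5]
  #9 pop 3: in=111 → 111 (no change)
  #10 pop 2: in=111 → 001 (no change)
  #11 pop 5: in=111 → 001 (no change)

Fixpoint:
  val[0] = 111
  val[1] = 111
  val[2] = 001
  val[3] = 111
  val[4] = 101
  val[5] = 001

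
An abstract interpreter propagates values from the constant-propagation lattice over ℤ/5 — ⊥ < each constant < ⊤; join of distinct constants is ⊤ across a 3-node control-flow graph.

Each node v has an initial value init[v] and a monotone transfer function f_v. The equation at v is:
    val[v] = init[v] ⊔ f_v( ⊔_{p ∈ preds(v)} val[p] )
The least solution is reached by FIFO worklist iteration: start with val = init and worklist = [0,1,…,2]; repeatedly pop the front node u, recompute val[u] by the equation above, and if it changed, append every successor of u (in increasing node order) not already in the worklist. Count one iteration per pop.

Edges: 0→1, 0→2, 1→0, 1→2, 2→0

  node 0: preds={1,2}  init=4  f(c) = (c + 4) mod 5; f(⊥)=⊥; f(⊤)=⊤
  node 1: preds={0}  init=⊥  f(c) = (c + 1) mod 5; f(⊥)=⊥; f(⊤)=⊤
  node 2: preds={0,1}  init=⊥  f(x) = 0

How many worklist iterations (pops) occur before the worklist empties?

4

Iteration log — 4 steps:
  step 1. node 0  ⊔preds=⊥  new=4  stable
  step 2. node 1  ⊔preds=4  new=0  old=⊥  +wl: 0
  step 3. node 2  ⊔preds=⊤  new=0  old=⊥  +wl: 
  step 4. node 0  ⊔preds=0  new=4  stable

Least fixpoint reached:
  node 0: 4
  node 1: 0
  node 2: 0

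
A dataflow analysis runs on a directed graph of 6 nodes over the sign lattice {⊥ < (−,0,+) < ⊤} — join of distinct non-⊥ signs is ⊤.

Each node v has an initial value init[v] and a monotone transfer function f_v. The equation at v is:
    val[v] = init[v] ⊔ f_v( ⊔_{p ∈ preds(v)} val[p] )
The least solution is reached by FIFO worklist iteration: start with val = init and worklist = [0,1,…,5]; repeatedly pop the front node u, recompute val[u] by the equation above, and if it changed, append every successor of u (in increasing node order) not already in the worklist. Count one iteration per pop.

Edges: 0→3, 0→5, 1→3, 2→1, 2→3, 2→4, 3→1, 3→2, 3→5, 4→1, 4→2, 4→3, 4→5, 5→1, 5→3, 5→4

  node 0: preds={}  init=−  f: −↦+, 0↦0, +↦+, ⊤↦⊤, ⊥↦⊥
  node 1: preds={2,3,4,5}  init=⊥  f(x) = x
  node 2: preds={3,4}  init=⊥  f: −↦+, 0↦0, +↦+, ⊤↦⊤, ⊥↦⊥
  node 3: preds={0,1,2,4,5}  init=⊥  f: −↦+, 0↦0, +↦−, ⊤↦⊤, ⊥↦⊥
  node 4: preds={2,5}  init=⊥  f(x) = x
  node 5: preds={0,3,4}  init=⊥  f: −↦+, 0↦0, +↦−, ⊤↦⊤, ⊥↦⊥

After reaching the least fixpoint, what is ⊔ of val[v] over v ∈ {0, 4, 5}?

Trace (16 dequeues):
  [1] u=0 | in ⊥ | out − | ==
  [2] u=1 | in ⊥ | out ⊥ | ==
  [3] u=2 | in ⊥ | out ⊥ | ==
  [4] u=3 | in − | out + | prev ⊥ | push {1,2}
  [5] u=4 | in ⊥ | out ⊥ | ==
  [6] u=5 | in ⊤ | out ⊤ | prev ⊥ | push {3,4}
  [7] u=1 | in ⊤ | out ⊤ | prev ⊥ | push {}
  [8] u=2 | in + | out + | prev ⊥ | push {1}
  [9] u=3 | in ⊤ | out ⊤ | prev + | push {2,5}
  [10] u=4 | in ⊤ | out ⊤ | prev ⊥ | push {3}
  [11] u=1 | in ⊤ | out ⊤ | ==
  [12] u=2 | in ⊤ | out ⊤ | prev + | push {1,4}
  [13] u=5 | in ⊤ | out ⊤ | ==
  [14] u=3 | in ⊤ | out ⊤ | ==
  [15] u=1 | in ⊤ | out ⊤ | ==
  [16] u=4 | in ⊤ | out ⊤ | ==

Converged values:
  [0] −
  [1] ⊤
  [2] ⊤
  [3] ⊤
  [4] ⊤
  [5] ⊤

⊤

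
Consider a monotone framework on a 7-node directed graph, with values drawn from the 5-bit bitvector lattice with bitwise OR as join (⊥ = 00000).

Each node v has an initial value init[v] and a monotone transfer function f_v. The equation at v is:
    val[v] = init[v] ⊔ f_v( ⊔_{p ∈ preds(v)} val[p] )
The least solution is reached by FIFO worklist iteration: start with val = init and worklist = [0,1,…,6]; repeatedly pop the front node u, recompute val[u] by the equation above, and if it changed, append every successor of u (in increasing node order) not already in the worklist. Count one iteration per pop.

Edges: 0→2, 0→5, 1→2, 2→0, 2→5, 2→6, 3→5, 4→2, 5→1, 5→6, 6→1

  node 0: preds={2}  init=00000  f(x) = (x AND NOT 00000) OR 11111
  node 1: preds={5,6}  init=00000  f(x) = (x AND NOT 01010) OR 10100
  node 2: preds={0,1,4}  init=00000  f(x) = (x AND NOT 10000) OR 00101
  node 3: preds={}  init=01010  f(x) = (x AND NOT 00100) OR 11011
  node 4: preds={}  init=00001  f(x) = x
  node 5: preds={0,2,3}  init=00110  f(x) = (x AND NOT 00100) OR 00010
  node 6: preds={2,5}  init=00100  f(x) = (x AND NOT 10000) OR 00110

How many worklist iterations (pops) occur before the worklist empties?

10

Worklist (10 pops):
  #1 pop 0: in=00000 → 11111 (was 00000); enqueue []
  #2 pop 1: in=00110 → 10100 (was 00000); enqueue []
  #3 pop 2: in=11111 → 01111 (was 00000); enqueue [0]
  #4 pop 3: in=00000 → 11011 (was 01010); enqueue []
  #5 pop 4: in=00000 → 00001 (no change)
  #6 pop 5: in=11111 → 11111 (was 00110); enqueue [1]
  #7 pop 6: in=11111 → 01111 (was 00100); enqueue []
  #8 pop 0: in=01111 → 11111 (no change)
  #9 pop 1: in=11111 → 10101 (was 10100); enqueue [2]
  #10 pop 2: in=11111 → 01111 (no change)

Fixpoint:
  val[0] = 11111
  val[1] = 10101
  val[2] = 01111
  val[3] = 11011
  val[4] = 00001
  val[5] = 11111
  val[6] = 01111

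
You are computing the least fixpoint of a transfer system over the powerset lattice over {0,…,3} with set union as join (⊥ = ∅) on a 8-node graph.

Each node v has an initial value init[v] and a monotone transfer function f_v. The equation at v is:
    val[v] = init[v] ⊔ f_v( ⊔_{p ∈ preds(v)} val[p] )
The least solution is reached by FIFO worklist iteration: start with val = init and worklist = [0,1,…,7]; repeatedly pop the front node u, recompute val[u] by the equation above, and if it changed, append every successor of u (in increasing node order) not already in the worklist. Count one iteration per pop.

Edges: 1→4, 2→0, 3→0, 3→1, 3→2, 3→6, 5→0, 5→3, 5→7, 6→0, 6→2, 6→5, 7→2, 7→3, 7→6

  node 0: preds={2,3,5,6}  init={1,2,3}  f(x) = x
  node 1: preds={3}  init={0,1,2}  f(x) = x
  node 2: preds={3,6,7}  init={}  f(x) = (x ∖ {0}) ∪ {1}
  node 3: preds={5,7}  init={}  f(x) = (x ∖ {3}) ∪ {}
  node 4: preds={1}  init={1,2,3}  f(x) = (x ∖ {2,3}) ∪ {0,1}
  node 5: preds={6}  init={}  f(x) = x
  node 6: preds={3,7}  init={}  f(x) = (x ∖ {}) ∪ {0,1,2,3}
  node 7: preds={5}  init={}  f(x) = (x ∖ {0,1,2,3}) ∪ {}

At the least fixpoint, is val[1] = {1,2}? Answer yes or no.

Worklist (18 pops):
  #1 pop 0: in={} → {1,2,3} (no change)
  #2 pop 1: in={} → {0,1,2} (no change)
  #3 pop 2: in={} → {1} (was {}); enqueue [0]
  #4 pop 3: in={} → {} (no change)
  #5 pop 4: in={0,1,2} → {0,1,2,3} (was {1,2,3}); enqueue []
  #6 pop 5: in={} → {} (no change)
  #7 pop 6: in={} → {0,1,2,3} (was {}); enqueue [2,5]
  #8 pop 7: in={} → {} (no change)
  #9 pop 0: in={0,1,2,3} → {0,1,2,3} (was {1,2,3}); enqueue []
  #10 pop 2: in={0,1,2,3} → {1,2,3} (was {1}); enqueue [0]
  #11 pop 5: in={0,1,2,3} → {0,1,2,3} (was {}); enqueue [3,7]
  #12 pop 0: in={0,1,2,3} → {0,1,2,3} (no change)
  #13 pop 3: in={0,1,2,3} → {0,1,2} (was {}); enqueue [0,1,2,6]
  #14 pop 7: in={0,1,2,3} → {} (no change)
  #15 pop 0: in={0,1,2,3} → {0,1,2,3} (no change)
  #16 pop 1: in={0,1,2} → {0,1,2} (no change)
  #17 pop 2: in={0,1,2,3} → {1,2,3} (no change)
  #18 pop 6: in={0,1,2} → {0,1,2,3} (no change)

Fixpoint:
  val[0] = {0,1,2,3}
  val[1] = {0,1,2}
  val[2] = {1,2,3}
  val[3] = {0,1,2}
  val[4] = {0,1,2,3}
  val[5] = {0,1,2,3}
  val[6] = {0,1,2,3}
  val[7] = {}

no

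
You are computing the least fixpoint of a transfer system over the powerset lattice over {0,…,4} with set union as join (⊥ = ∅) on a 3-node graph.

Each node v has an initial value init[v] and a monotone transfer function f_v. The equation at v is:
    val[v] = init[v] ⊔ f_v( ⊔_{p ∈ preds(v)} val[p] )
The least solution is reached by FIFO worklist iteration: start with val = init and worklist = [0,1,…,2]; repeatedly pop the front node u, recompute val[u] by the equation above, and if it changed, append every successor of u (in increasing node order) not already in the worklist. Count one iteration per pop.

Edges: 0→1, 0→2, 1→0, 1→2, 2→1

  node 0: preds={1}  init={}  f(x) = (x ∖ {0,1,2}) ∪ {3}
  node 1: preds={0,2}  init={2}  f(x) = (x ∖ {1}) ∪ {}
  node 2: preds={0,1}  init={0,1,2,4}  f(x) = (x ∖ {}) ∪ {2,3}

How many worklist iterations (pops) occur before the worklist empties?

Worklist (6 pops):
  #1 pop 0: in={2} → {3} (was {}); enqueue []
  #2 pop 1: in={0,1,2,3,4} → {0,2,3,4} (was {2}); enqueue [0]
  #3 pop 2: in={0,2,3,4} → {0,1,2,3,4} (was {0,1,2,4}); enqueue [1]
  #4 pop 0: in={0,2,3,4} → {3,4} (was {3}); enqueue [2]
  #5 pop 1: in={0,1,2,3,4} → {0,2,3,4} (no change)
  #6 pop 2: in={0,2,3,4} → {0,1,2,3,4} (no change)

Fixpoint:
  val[0] = {3,4}
  val[1] = {0,2,3,4}
  val[2] = {0,1,2,3,4}

6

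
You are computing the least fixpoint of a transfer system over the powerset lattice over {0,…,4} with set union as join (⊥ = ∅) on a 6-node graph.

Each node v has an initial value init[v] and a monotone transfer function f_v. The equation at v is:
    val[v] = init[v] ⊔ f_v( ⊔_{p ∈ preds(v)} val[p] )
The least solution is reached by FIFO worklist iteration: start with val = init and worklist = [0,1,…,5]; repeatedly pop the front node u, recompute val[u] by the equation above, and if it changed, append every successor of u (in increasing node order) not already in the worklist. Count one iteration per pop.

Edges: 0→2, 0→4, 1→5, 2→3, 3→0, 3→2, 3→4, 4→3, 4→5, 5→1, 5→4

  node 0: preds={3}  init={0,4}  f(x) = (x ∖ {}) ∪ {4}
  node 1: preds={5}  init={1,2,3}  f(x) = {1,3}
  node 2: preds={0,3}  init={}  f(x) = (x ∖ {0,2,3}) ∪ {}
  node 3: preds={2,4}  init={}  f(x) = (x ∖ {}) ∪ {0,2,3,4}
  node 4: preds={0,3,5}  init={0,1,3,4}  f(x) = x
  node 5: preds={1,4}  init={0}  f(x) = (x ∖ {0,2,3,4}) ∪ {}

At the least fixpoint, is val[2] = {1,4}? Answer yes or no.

Iteration log — 11 steps:
  step 1. node 0  ⊔preds={}  new={0,4}  stable
  step 2. node 1  ⊔preds={0}  new={1,2,3}  stable
  step 3. node 2  ⊔preds={0,4}  new={4}  old={}  +wl: 
  step 4. node 3  ⊔preds={0,1,3,4}  new={0,1,2,3,4}  old={}  +wl: 0,2
  step 5. node 4  ⊔preds={0,1,2,3,4}  new={0,1,2,3,4}  old={0,1,3,4}  +wl: 3
  step 6. node 5  ⊔preds={0,1,2,3,4}  new={0,1}  old={0}  +wl: 1,4
  step 7. node 0  ⊔preds={0,1,2,3,4}  new={0,1,2,3,4}  old={0,4}  +wl: 
  step 8. node 2  ⊔preds={0,1,2,3,4}  new={1,4}  old={4}  +wl: 
  step 9. node 3  ⊔preds={0,1,2,3,4}  new={0,1,2,3,4}  stable
  step 10. node 1  ⊔preds={0,1}  new={1,2,3}  stable
  step 11. node 4  ⊔preds={0,1,2,3,4}  new={0,1,2,3,4}  stable

Least fixpoint reached:
  node 0: {0,1,2,3,4}
  node 1: {1,2,3}
  node 2: {1,4}
  node 3: {0,1,2,3,4}
  node 4: {0,1,2,3,4}
  node 5: {0,1}

yes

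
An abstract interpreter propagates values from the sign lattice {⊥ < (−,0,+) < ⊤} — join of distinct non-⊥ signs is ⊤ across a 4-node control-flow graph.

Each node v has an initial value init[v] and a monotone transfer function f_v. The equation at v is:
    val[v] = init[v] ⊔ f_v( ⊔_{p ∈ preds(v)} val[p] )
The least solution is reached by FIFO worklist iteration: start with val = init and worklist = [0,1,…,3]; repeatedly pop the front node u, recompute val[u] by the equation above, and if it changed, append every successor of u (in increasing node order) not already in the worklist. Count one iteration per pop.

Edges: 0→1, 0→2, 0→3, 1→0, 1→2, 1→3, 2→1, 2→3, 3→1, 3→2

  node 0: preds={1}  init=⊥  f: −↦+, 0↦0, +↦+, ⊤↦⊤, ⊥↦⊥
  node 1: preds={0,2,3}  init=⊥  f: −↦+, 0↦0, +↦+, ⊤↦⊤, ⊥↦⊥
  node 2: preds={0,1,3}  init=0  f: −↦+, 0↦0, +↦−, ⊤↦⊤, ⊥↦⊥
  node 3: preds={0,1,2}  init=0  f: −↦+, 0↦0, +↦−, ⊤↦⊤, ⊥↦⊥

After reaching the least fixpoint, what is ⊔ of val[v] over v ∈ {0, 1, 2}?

0

Iteration log — 8 steps:
  step 1. node 0  ⊔preds=⊥  new=⊥  stable
  step 2. node 1  ⊔preds=0  new=0  old=⊥  +wl: 0
  step 3. node 2  ⊔preds=0  new=0  stable
  step 4. node 3  ⊔preds=0  new=0  stable
  step 5. node 0  ⊔preds=0  new=0  old=⊥  +wl: 1,2,3
  step 6. node 1  ⊔preds=0  new=0  stable
  step 7. node 2  ⊔preds=0  new=0  stable
  step 8. node 3  ⊔preds=0  new=0  stable

Least fixpoint reached:
  node 0: 0
  node 1: 0
  node 2: 0
  node 3: 0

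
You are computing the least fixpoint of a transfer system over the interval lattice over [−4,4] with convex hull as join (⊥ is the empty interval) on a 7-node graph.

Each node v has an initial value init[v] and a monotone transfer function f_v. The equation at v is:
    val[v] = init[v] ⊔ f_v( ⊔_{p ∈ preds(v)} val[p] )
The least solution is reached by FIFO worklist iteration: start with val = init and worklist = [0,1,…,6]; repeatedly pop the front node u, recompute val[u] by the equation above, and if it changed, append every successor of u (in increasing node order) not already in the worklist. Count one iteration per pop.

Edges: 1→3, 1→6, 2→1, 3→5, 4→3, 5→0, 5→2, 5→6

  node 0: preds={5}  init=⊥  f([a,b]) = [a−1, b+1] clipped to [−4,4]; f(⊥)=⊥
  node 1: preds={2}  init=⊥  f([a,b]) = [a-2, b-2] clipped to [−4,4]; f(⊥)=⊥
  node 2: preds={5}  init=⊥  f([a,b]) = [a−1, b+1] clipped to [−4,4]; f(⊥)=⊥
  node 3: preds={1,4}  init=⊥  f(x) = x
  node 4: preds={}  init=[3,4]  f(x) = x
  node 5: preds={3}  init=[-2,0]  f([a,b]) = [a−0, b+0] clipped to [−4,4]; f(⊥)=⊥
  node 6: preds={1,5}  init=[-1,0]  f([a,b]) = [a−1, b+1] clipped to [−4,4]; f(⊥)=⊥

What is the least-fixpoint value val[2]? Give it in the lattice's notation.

Iteration log — 19 steps:
  step 1. node 0  ⊔preds=[-2,0]  new=[-3,1]  old=⊥  +wl: 
  step 2. node 1  ⊔preds=⊥  new=⊥  stable
  step 3. node 2  ⊔preds=[-2,0]  new=[-3,1]  old=⊥  +wl: 1
  step 4. node 3  ⊔preds=[3,4]  new=[3,4]  old=⊥  +wl: 
  step 5. node 4  ⊔preds=⊥  new=[3,4]  stable
  step 6. node 5  ⊔preds=[3,4]  new=[-2,4]  old=[-2,0]  +wl: 0,2
  step 7. node 6  ⊔preds=[-2,4]  new=[-3,4]  old=[-1,0]  +wl: 
  step 8. node 1  ⊔preds=[-3,1]  new=[-4,-1]  old=⊥  +wl: 3,6
  step 9. node 0  ⊔preds=[-2,4]  new=[-3,4]  old=[-3,1]  +wl: 
  step 10. node 2  ⊔preds=[-2,4]  new=[-3,4]  old=[-3,1]  +wl: 1
  step 11. node 3  ⊔preds=[-4,4]  new=[-4,4]  old=[3,4]  +wl: 5
  step 12. node 6  ⊔preds=[-4,4]  new=[-4,4]  old=[-3,4]  +wl: 
  step 13. node 1  ⊔preds=[-3,4]  new=[-4,2]  old=[-4,-1]  +wl: 3,6
  step 14. node 5  ⊔preds=[-4,4]  new=[-4,4]  old=[-2,4]  +wl: 0,2
  step 15. node 3  ⊔preds=[-4,4]  new=[-4,4]  stable
  step 16. node 6  ⊔preds=[-4,4]  new=[-4,4]  stable
  step 17. node 0  ⊔preds=[-4,4]  new=[-4,4]  old=[-3,4]  +wl: 
  step 18. node 2  ⊔preds=[-4,4]  new=[-4,4]  old=[-3,4]  +wl: 1
  step 19. node 1  ⊔preds=[-4,4]  new=[-4,2]  stable

Least fixpoint reached:
  node 0: [-4,4]
  node 1: [-4,2]
  node 2: [-4,4]
  node 3: [-4,4]
  node 4: [3,4]
  node 5: [-4,4]
  node 6: [-4,4]

[-4,4]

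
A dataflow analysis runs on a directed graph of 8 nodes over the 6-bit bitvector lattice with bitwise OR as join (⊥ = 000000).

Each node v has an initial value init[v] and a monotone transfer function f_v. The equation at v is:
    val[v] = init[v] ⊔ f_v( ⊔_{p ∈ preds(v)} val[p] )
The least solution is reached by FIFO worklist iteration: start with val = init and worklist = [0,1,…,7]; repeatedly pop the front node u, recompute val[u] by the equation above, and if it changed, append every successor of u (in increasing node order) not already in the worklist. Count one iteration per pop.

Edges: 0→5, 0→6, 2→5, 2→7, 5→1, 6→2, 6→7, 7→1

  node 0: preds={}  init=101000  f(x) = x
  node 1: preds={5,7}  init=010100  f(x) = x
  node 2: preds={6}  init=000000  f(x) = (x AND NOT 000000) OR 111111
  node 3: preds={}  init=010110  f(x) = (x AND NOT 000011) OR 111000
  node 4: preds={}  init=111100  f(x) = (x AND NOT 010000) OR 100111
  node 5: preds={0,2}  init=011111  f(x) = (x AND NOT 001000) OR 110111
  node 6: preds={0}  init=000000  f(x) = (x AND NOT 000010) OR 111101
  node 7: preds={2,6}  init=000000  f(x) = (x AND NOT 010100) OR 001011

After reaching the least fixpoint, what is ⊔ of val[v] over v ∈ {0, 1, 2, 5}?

111111

Trace (10 dequeues):
  [1] u=0 | in 000000 | out 101000 | ==
  [2] u=1 | in 011111 | out 011111 | prev 010100 | push {}
  [3] u=2 | in 000000 | out 111111 | prev 000000 | push {}
  [4] u=3 | in 000000 | out 111110 | prev 010110 | push {}
  [5] u=4 | in 000000 | out 111111 | prev 111100 | push {}
  [6] u=5 | in 111111 | out 111111 | prev 011111 | push {1}
  [7] u=6 | in 101000 | out 111101 | prev 000000 | push {2}
  [8] u=7 | in 111111 | out 101011 | prev 000000 | push {}
  [9] u=1 | in 111111 | out 111111 | prev 011111 | push {}
  [10] u=2 | in 111101 | out 111111 | ==

Converged values:
  [0] 101000
  [1] 111111
  [2] 111111
  [3] 111110
  [4] 111111
  [5] 111111
  [6] 111101
  [7] 101011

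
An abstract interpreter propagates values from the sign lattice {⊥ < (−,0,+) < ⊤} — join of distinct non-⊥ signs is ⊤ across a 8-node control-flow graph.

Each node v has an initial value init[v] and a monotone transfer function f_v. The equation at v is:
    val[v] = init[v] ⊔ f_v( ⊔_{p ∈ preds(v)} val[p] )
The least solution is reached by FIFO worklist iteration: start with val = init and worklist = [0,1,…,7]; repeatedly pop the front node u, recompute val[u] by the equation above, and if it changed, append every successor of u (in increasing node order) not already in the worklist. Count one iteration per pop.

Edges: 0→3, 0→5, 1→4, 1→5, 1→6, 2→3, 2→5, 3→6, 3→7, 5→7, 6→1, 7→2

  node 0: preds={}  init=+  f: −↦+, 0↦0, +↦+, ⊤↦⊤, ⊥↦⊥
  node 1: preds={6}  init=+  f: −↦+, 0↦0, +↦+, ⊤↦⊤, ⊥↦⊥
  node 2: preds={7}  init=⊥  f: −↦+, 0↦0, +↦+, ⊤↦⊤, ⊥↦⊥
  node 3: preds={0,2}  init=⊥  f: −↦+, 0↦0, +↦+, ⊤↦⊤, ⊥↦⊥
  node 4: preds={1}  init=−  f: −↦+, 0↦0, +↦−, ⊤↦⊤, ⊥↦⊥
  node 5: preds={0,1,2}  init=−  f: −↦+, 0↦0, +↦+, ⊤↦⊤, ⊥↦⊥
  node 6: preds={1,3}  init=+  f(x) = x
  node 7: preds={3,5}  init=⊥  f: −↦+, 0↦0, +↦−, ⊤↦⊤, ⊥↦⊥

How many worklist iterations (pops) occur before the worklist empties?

Iteration log — 17 steps:
  step 1. node 0  ⊔preds=⊥  new=+  stable
  step 2. node 1  ⊔preds=+  new=+  stable
  step 3. node 2  ⊔preds=⊥  new=⊥  stable
  step 4. node 3  ⊔preds=+  new=+  old=⊥  +wl: 
  step 5. node 4  ⊔preds=+  new=−  stable
  step 6. node 5  ⊔preds=+  new=⊤  old=−  +wl: 
  step 7. node 6  ⊔preds=+  new=+  stable
  step 8. node 7  ⊔preds=⊤  new=⊤  old=⊥  +wl: 2
  step 9. node 2  ⊔preds=⊤  new=⊤  old=⊥  +wl: 3,5
  step 10. node 3  ⊔preds=⊤  new=⊤  old=+  +wl: 6,7
  step 11. node 5  ⊔preds=⊤  new=⊤  stable
  step 12. node 6  ⊔preds=⊤  new=⊤  old=+  +wl: 1
  step 13. node 7  ⊔preds=⊤  new=⊤  stable
  step 14. node 1  ⊔preds=⊤  new=⊤  old=+  +wl: 4,5,6
  step 15. node 4  ⊔preds=⊤  new=⊤  old=−  +wl: 
  step 16. node 5  ⊔preds=⊤  new=⊤  stable
  step 17. node 6  ⊔preds=⊤  new=⊤  stable

Least fixpoint reached:
  node 0: +
  node 1: ⊤
  node 2: ⊤
  node 3: ⊤
  node 4: ⊤
  node 5: ⊤
  node 6: ⊤
  node 7: ⊤

17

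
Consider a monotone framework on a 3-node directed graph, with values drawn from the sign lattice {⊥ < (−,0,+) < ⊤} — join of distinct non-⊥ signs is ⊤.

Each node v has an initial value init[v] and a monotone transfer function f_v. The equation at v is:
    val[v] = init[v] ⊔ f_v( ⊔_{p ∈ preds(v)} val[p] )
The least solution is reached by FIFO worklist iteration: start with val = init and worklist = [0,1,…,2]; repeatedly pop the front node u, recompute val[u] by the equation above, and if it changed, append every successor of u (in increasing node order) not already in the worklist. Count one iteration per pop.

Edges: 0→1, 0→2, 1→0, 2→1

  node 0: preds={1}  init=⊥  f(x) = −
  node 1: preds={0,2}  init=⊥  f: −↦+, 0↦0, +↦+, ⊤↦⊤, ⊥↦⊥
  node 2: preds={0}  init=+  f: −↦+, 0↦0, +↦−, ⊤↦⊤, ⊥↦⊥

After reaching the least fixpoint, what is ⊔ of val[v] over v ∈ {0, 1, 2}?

Iteration log — 4 steps:
  step 1. node 0  ⊔preds=⊥  new=−  old=⊥  +wl: 
  step 2. node 1  ⊔preds=⊤  new=⊤  old=⊥  +wl: 0
  step 3. node 2  ⊔preds=−  new=+  stable
  step 4. node 0  ⊔preds=⊤  new=−  stable

Least fixpoint reached:
  node 0: −
  node 1: ⊤
  node 2: +

⊤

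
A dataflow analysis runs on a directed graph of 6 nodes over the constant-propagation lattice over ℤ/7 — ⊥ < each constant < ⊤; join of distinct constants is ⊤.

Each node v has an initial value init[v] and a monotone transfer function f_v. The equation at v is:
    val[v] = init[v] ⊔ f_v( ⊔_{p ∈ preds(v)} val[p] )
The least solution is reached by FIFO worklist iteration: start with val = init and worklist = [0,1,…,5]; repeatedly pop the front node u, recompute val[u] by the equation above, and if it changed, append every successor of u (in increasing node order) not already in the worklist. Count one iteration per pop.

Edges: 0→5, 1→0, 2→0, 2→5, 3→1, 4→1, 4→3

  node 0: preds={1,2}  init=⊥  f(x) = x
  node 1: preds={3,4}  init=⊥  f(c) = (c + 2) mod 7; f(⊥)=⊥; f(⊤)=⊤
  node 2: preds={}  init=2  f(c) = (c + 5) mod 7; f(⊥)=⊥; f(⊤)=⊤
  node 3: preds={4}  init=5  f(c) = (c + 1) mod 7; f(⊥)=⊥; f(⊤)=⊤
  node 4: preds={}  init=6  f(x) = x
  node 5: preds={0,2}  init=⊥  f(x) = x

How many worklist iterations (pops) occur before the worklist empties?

Worklist (9 pops):
  #1 pop 0: in=2 → 2 (was ⊥); enqueue []
  #2 pop 1: in=⊤ → ⊤ (was ⊥); enqueue [0]
  #3 pop 2: in=⊥ → 2 (no change)
  #4 pop 3: in=6 → ⊤ (was 5); enqueue [1]
  #5 pop 4: in=⊥ → 6 (no change)
  #6 pop 5: in=2 → 2 (was ⊥); enqueue []
  #7 pop 0: in=⊤ → ⊤ (was 2); enqueue [5]
  #8 pop 1: in=⊤ → ⊤ (no change)
  #9 pop 5: in=⊤ → ⊤ (was 2); enqueue []

Fixpoint:
  val[0] = ⊤
  val[1] = ⊤
  val[2] = 2
  val[3] = ⊤
  val[4] = 6
  val[5] = ⊤

9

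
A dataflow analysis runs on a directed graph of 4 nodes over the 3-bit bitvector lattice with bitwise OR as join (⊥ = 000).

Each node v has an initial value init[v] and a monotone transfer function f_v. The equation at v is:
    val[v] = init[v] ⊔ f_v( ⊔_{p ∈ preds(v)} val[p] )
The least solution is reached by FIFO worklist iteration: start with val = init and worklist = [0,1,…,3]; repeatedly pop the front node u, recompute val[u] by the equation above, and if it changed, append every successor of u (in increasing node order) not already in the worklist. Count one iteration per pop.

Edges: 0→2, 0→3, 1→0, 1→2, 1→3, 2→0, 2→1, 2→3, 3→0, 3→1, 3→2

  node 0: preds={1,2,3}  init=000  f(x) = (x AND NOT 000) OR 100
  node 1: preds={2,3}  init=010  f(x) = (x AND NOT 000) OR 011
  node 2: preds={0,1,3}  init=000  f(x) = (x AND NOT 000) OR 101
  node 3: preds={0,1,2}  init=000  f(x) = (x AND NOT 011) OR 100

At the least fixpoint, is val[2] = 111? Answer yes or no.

Trace (9 dequeues):
  [1] u=0 | in 010 | out 110 | prev 000 | push {}
  [2] u=1 | in 000 | out 011 | prev 010 | push {0}
  [3] u=2 | in 111 | out 111 | prev 000 | push {1}
  [4] u=3 | in 111 | out 100 | prev 000 | push {2}
  [5] u=0 | in 111 | out 111 | prev 110 | push {3}
  [6] u=1 | in 111 | out 111 | prev 011 | push {0}
  [7] u=2 | in 111 | out 111 | ==
  [8] u=3 | in 111 | out 100 | ==
  [9] u=0 | in 111 | out 111 | ==

Converged values:
  [0] 111
  [1] 111
  [2] 111
  [3] 100

yes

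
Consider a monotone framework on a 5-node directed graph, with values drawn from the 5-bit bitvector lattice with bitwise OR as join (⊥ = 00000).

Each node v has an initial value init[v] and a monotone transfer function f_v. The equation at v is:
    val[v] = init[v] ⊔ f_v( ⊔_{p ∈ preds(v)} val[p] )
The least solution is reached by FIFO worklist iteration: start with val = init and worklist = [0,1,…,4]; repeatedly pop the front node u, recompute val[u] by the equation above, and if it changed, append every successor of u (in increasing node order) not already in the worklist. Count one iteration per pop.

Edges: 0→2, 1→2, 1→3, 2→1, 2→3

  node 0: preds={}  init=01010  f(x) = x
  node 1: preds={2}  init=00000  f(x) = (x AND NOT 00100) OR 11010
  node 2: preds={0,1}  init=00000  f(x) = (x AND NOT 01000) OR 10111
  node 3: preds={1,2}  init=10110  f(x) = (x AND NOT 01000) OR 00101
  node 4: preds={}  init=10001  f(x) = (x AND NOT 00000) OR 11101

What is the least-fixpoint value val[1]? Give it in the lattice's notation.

11011

Iteration log — 8 steps:
  step 1. node 0  ⊔preds=00000  new=01010  stable
  step 2. node 1  ⊔preds=00000  new=11010  old=00000  +wl: 
  step 3. node 2  ⊔preds=11010  new=10111  old=00000  +wl: 1
  step 4. node 3  ⊔preds=11111  new=10111  old=10110  +wl: 
  step 5. node 4  ⊔preds=00000  new=11101  old=10001  +wl: 
  step 6. node 1  ⊔preds=10111  new=11011  old=11010  +wl: 2,3
  step 7. node 2  ⊔preds=11011  new=10111  stable
  step 8. node 3  ⊔preds=11111  new=10111  stable

Least fixpoint reached:
  node 0: 01010
  node 1: 11011
  node 2: 10111
  node 3: 10111
  node 4: 11101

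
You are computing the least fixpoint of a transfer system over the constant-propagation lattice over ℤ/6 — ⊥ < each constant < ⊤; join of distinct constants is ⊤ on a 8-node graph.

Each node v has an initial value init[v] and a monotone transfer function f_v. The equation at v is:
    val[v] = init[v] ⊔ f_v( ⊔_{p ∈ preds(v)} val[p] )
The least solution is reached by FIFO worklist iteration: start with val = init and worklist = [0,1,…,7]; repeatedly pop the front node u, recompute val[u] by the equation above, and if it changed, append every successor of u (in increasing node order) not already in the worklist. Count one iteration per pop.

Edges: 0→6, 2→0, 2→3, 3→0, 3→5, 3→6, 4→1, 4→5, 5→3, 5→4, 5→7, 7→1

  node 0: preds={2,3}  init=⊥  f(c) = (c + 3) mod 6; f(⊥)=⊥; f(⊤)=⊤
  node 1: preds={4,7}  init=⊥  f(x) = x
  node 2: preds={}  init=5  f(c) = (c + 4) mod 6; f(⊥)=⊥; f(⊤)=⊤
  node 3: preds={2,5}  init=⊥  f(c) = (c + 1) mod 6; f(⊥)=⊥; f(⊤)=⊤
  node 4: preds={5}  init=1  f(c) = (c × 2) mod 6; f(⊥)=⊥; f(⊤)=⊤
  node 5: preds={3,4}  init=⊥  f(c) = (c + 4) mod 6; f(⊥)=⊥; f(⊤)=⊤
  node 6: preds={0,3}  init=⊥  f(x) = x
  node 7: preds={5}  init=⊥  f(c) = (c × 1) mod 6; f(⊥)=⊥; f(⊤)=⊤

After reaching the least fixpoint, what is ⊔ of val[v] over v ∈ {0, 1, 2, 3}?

⊤

Worklist (15 pops):
  #1 pop 0: in=5 → 2 (was ⊥); enqueue []
  #2 pop 1: in=1 → 1 (was ⊥); enqueue []
  #3 pop 2: in=⊥ → 5 (no change)
  #4 pop 3: in=5 → 0 (was ⊥); enqueue [0]
  #5 pop 4: in=⊥ → 1 (no change)
  #6 pop 5: in=⊤ → ⊤ (was ⊥); enqueue [3,4]
  #7 pop 6: in=⊤ → ⊤ (was ⊥); enqueue []
  #8 pop 7: in=⊤ → ⊤ (was ⊥); enqueue [1]
  #9 pop 0: in=⊤ → ⊤ (was 2); enqueue [6]
  #10 pop 3: in=⊤ → ⊤ (was 0); enqueue [0,5]
  #11 pop 4: in=⊤ → ⊤ (was 1); enqueue []
  #12 pop 1: in=⊤ → ⊤ (was 1); enqueue []
  #13 pop 6: in=⊤ → ⊤ (no change)
  #14 pop 0: in=⊤ → ⊤ (no change)
  #15 pop 5: in=⊤ → ⊤ (no change)

Fixpoint:
  val[0] = ⊤
  val[1] = ⊤
  val[2] = 5
  val[3] = ⊤
  val[4] = ⊤
  val[5] = ⊤
  val[6] = ⊤
  val[7] = ⊤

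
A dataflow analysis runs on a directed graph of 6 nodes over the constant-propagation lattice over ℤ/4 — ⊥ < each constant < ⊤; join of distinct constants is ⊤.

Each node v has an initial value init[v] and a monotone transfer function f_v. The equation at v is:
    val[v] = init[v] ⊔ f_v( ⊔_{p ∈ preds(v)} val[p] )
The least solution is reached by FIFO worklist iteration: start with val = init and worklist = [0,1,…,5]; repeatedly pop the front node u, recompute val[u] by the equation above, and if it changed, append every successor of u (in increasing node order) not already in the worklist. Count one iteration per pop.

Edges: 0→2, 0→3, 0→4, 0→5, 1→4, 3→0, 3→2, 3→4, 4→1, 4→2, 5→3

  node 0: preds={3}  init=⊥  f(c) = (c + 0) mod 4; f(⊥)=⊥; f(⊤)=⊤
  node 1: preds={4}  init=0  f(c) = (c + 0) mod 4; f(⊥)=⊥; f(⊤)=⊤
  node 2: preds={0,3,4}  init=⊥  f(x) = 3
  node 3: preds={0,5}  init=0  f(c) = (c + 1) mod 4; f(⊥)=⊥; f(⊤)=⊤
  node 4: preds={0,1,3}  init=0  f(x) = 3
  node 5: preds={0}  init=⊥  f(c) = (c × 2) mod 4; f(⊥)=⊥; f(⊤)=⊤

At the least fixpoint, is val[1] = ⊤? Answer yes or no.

Iteration log — 13 steps:
  step 1. node 0  ⊔preds=0  new=0  old=⊥  +wl: 
  step 2. node 1  ⊔preds=0  new=0  stable
  step 3. node 2  ⊔preds=0  new=3  old=⊥  +wl: 
  step 4. node 3  ⊔preds=0  new=⊤  old=0  +wl: 0,2
  step 5. node 4  ⊔preds=⊤  new=⊤  old=0  +wl: 1
  step 6. node 5  ⊔preds=0  new=0  old=⊥  +wl: 3
  step 7. node 0  ⊔preds=⊤  new=⊤  old=0  +wl: 4,5
  step 8. node 2  ⊔preds=⊤  new=3  stable
  step 9. node 1  ⊔preds=⊤  new=⊤  old=0  +wl: 
  step 10. node 3  ⊔preds=⊤  new=⊤  stable
  step 11. node 4  ⊔preds=⊤  new=⊤  stable
  step 12. node 5  ⊔preds=⊤  new=⊤  old=0  +wl: 3
  step 13. node 3  ⊔preds=⊤  new=⊤  stable

Least fixpoint reached:
  node 0: ⊤
  node 1: ⊤
  node 2: 3
  node 3: ⊤
  node 4: ⊤
  node 5: ⊤

yes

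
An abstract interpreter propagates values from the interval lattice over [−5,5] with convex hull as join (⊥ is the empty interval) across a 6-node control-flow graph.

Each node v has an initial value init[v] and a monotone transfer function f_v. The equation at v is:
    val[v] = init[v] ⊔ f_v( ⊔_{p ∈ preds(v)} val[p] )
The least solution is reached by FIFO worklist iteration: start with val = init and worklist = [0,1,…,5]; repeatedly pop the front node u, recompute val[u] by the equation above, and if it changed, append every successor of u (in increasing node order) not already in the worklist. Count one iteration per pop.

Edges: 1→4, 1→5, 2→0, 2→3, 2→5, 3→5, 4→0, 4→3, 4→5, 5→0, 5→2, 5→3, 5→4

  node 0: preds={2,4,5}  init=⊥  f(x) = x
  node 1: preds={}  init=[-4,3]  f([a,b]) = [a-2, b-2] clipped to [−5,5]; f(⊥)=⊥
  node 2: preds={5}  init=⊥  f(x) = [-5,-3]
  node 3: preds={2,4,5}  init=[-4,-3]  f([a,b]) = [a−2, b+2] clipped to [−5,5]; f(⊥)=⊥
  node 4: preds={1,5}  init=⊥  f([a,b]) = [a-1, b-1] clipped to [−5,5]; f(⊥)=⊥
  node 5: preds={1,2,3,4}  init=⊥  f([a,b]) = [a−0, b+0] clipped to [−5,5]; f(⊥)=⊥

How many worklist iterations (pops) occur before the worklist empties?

18

Worklist (18 pops):
  #1 pop 0: in=⊥ → ⊥ (no change)
  #2 pop 1: in=⊥ → [-4,3] (no change)
  #3 pop 2: in=⊥ → [-5,-3] (was ⊥); enqueue [0]
  #4 pop 3: in=[-5,-3] → [-5,-1] (was [-4,-3]); enqueue []
  #5 pop 4: in=[-4,3] → [-5,2] (was ⊥); enqueue [3]
  #6 pop 5: in=[-5,3] → [-5,3] (was ⊥); enqueue [2,4]
  #7 pop 0: in=[-5,3] → [-5,3] (was ⊥); enqueue []
  #8 pop 3: in=[-5,3] → [-5,5] (was [-5,-1]); enqueue [5]
  #9 pop 2: in=[-5,3] → [-5,-3] (no change)
  #10 pop 4: in=[-5,3] → [-5,2] (no change)
  #11 pop 5: in=[-5,5] → [-5,5] (was [-5,3]); enqueue [0,2,3,4]
  #12 pop 0: in=[-5,5] → [-5,5] (was [-5,3]); enqueue []
  #13 pop 2: in=[-5,5] → [-5,-3] (no change)
  #14 pop 3: in=[-5,5] → [-5,5] (no change)
  #15 pop 4: in=[-5,5] → [-5,4] (was [-5,2]); enqueue [0,3,5]
  #16 pop 0: in=[-5,5] → [-5,5] (no change)
  #17 pop 3: in=[-5,5] → [-5,5] (no change)
  #18 pop 5: in=[-5,5] → [-5,5] (no change)

Fixpoint:
  val[0] = [-5,5]
  val[1] = [-4,3]
  val[2] = [-5,-3]
  val[3] = [-5,5]
  val[4] = [-5,4]
  val[5] = [-5,5]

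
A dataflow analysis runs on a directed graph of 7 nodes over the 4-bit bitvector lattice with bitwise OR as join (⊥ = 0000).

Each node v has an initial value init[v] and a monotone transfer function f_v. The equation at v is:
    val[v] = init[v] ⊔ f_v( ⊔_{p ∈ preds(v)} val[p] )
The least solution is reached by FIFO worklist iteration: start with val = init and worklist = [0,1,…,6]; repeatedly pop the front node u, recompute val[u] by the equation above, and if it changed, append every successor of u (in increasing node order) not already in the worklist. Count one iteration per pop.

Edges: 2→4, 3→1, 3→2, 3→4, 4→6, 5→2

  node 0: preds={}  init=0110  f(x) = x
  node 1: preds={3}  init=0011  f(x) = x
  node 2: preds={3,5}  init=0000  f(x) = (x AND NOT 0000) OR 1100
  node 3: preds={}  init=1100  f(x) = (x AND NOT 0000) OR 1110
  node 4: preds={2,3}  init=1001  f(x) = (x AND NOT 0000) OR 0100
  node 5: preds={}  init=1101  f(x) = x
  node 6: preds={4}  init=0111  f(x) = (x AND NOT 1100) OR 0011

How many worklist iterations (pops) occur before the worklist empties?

Worklist (10 pops):
  #1 pop 0: in=0000 → 0110 (no change)
  #2 pop 1: in=1100 → 1111 (was 0011); enqueue []
  #3 pop 2: in=1101 → 1101 (was 0000); enqueue []
  #4 pop 3: in=0000 → 1110 (was 1100); enqueue [1,2]
  #5 pop 4: in=1111 → 1111 (was 1001); enqueue []
  #6 pop 5: in=0000 → 1101 (no change)
  #7 pop 6: in=1111 → 0111 (no change)
  #8 pop 1: in=1110 → 1111 (no change)
  #9 pop 2: in=1111 → 1111 (was 1101); enqueue [4]
  #10 pop 4: in=1111 → 1111 (no change)

Fixpoint:
  val[0] = 0110
  val[1] = 1111
  val[2] = 1111
  val[3] = 1110
  val[4] = 1111
  val[5] = 1101
  val[6] = 0111

10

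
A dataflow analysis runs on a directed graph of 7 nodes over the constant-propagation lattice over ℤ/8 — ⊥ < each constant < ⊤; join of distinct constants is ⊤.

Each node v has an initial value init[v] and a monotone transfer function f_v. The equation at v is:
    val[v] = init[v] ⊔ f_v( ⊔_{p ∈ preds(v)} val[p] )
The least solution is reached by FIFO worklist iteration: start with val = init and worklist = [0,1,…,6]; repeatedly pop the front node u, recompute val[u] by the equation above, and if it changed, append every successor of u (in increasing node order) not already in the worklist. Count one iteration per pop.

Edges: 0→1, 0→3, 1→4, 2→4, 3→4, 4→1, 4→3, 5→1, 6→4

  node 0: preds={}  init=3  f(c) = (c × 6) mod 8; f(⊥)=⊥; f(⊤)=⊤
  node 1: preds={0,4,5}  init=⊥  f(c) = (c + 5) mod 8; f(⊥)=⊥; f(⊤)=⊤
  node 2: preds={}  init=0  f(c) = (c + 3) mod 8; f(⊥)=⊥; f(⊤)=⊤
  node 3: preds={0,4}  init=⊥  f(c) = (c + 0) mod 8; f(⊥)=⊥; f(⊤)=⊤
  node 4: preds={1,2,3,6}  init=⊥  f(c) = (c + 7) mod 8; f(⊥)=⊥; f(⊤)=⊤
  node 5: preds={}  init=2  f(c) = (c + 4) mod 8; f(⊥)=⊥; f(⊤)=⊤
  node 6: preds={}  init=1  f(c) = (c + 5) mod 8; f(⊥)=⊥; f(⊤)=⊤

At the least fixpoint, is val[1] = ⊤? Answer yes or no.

yes

Worklist (10 pops):
  #1 pop 0: in=⊥ → 3 (no change)
  #2 pop 1: in=⊤ → ⊤ (was ⊥); enqueue []
  #3 pop 2: in=⊥ → 0 (no change)
  #4 pop 3: in=3 → 3 (was ⊥); enqueue []
  #5 pop 4: in=⊤ → ⊤ (was ⊥); enqueue [1,3]
  #6 pop 5: in=⊥ → 2 (no change)
  #7 pop 6: in=⊥ → 1 (no change)
  #8 pop 1: in=⊤ → ⊤ (no change)
  #9 pop 3: in=⊤ → ⊤ (was 3); enqueue [4]
  #10 pop 4: in=⊤ → ⊤ (no change)

Fixpoint:
  val[0] = 3
  val[1] = ⊤
  val[2] = 0
  val[3] = ⊤
  val[4] = ⊤
  val[5] = 2
  val[6] = 1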